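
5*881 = 4405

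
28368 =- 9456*( - 3) 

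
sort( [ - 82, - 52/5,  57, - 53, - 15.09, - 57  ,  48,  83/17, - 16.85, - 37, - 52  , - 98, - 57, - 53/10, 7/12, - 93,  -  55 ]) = [ - 98, - 93 , - 82 , - 57, - 57,  -  55,  -  53,- 52, - 37 , - 16.85, - 15.09, - 52/5, - 53/10, 7/12, 83/17, 48,57 ] 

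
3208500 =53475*60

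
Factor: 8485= 5^1*1697^1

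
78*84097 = 6559566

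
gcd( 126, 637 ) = 7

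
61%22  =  17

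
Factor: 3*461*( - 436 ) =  - 602988 = -  2^2*3^1*109^1*461^1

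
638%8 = 6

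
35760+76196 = 111956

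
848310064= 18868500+829441564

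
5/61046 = 5/61046 = 0.00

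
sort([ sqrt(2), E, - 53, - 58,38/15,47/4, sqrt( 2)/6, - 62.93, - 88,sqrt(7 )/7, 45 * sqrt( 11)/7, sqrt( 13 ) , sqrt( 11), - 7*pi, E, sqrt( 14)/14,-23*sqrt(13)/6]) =[- 88, - 62.93,-58, - 53, - 7*pi,-23*sqrt( 13)/6,sqrt(2) /6, sqrt ( 14)/14,sqrt( 7)/7,  sqrt( 2),38/15, E,E, sqrt( 11), sqrt(13),47/4, 45 * sqrt( 11)/7]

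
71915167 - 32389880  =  39525287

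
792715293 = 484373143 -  - 308342150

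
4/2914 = 2/1457 = 0.00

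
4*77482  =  309928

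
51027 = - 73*( - 699)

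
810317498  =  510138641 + 300178857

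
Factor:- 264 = -2^3  *  3^1*11^1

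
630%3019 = 630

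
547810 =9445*58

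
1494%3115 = 1494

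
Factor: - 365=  - 5^1 * 73^1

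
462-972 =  - 510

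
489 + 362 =851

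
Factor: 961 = 31^2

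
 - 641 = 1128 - 1769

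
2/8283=2/8283 = 0.00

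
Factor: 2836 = 2^2*709^1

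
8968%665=323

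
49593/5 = 9918+ 3/5 = 9918.60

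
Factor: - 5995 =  -5^1*11^1*109^1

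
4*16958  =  67832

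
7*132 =924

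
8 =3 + 5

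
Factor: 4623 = 3^1*23^1*67^1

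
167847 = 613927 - 446080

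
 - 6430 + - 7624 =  - 14054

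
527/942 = 527/942 = 0.56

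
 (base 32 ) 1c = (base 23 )1l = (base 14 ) 32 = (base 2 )101100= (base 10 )44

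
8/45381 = 8/45381 = 0.00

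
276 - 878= - 602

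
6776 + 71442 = 78218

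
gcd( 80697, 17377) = 1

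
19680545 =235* 83747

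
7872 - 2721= 5151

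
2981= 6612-3631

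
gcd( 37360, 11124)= 4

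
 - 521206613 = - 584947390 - - 63740777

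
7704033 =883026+6821007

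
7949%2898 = 2153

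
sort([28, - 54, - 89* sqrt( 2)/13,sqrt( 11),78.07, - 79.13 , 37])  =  [ - 79.13, - 54, - 89*sqrt( 2)/13,sqrt(11),28,37,78.07] 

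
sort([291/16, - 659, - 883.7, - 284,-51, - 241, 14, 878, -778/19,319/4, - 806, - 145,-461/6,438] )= [ - 883.7 ,-806,  -  659, - 284, - 241,-145, - 461/6, - 51,  -  778/19, 14,291/16, 319/4,438, 878 ]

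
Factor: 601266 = 2^1*3^1*23^1*4357^1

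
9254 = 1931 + 7323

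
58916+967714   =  1026630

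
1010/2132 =505/1066 = 0.47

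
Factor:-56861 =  - 7^1*8123^1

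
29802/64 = 465 + 21/32 = 465.66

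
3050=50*61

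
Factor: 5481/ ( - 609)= -3^2 =- 9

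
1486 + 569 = 2055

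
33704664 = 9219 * 3656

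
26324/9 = 26324/9 =2924.89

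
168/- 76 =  - 42/19 =- 2.21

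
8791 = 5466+3325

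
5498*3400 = 18693200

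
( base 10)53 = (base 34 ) 1j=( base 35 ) 1I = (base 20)2d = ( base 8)65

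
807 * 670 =540690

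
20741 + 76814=97555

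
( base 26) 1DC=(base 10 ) 1026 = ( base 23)1le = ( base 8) 2002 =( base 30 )146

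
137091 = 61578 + 75513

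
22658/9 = 2517 + 5/9  =  2517.56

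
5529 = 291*19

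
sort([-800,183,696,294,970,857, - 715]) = [-800, - 715, 183,294,696,857,970 ] 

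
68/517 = 68/517 = 0.13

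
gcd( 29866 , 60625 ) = 1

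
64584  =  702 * 92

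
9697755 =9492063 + 205692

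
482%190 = 102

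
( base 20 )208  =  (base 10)808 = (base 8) 1450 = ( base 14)41A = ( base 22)1EG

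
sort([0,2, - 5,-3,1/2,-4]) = [ - 5,-4, - 3, 0,1/2, 2] 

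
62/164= 31/82  =  0.38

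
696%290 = 116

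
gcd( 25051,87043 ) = 41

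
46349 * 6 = 278094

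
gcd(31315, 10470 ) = 5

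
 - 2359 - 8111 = -10470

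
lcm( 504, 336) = 1008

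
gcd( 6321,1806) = 903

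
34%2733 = 34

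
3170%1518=134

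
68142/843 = 80 + 234/281 = 80.83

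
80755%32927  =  14901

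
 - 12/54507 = - 4/18169 = - 0.00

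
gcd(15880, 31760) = 15880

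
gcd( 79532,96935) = 1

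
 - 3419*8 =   -  27352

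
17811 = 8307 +9504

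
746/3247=746/3247 = 0.23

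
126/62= 63/31 = 2.03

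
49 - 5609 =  - 5560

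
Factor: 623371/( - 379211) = -7^( - 1 ) *19^1*43^1*71^(- 1) = - 817/497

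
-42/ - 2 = 21/1 = 21.00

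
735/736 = 735/736 = 1.00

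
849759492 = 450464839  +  399294653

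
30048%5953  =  283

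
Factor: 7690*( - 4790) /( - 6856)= 2^( - 1)*5^2 *479^1  *  769^1*857^ ( - 1 )  =  9208775/1714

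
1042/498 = 521/249 = 2.09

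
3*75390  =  226170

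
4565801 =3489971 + 1075830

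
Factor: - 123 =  - 3^1*41^1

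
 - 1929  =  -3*643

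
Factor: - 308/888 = -2^(-1)  *  3^( - 1)*7^1*11^1 *37^(-1)=- 77/222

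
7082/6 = 1180 + 1/3 = 1180.33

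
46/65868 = 23/32934 = 0.00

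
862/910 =431/455 = 0.95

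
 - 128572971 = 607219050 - 735792021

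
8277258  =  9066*913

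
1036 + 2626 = 3662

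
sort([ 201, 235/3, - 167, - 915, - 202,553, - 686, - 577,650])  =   [ - 915, - 686, - 577, - 202,- 167,235/3,201,553,650 ] 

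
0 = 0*737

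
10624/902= 5312/451 = 11.78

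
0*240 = 0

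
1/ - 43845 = -1/43845 = - 0.00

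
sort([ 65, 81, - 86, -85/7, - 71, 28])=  [-86, - 71, - 85/7, 28, 65,81 ] 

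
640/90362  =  320/45181 = 0.01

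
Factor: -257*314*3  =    -  242094=- 2^1*3^1 * 157^1*257^1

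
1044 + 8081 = 9125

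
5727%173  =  18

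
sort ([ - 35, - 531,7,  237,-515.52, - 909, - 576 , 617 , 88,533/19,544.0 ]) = [ - 909, - 576, - 531 , - 515.52,-35 , 7, 533/19,88,  237,544.0,617 ]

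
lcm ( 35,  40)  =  280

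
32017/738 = 43 + 283/738 = 43.38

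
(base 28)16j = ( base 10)971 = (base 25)1dl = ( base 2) 1111001011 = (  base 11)803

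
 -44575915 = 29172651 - 73748566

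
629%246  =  137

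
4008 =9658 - 5650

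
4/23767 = 4/23767 = 0.00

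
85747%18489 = 11791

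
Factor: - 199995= - 3^1*5^1*67^1*199^1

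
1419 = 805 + 614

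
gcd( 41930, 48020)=70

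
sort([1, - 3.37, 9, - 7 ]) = [ - 7,-3.37 , 1,9 ] 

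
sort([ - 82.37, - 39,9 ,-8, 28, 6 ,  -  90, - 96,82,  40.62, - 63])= [ - 96, - 90, - 82.37, - 63, - 39, - 8,6,9,  28, 40.62 , 82]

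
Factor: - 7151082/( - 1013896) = 2^( - 2)*3^1*13^( - 1)*9749^( - 1 )*1191847^1 = 3575541/506948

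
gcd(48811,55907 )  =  1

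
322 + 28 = 350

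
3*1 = 3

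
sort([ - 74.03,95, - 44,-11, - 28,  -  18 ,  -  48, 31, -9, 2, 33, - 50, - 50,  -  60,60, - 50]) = [ - 74.03, - 60,-50, - 50,-50 ,- 48, -44,-28, - 18 ,-11 , - 9, 2,31,33,60, 95]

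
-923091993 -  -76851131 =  - 846240862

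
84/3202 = 42/1601 = 0.03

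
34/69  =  34/69 = 0.49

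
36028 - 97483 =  - 61455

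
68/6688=17/1672 = 0.01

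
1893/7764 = 631/2588 = 0.24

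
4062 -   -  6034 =10096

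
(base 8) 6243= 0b110010100011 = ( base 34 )2r5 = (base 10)3235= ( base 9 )4384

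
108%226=108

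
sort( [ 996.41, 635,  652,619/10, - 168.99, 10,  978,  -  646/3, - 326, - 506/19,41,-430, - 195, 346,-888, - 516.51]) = [ - 888, - 516.51, - 430 ,-326, - 646/3, - 195, - 168.99,-506/19, 10,41 , 619/10,346,635,652,978, 996.41]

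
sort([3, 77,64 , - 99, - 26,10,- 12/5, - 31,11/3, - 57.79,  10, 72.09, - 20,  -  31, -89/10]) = [  -  99,- 57.79,-31,-31,-26, - 20,-89/10,-12/5 , 3,11/3,10, 10,64,72.09, 77]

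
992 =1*992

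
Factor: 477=3^2*53^1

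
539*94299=50827161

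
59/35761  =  59/35761=0.00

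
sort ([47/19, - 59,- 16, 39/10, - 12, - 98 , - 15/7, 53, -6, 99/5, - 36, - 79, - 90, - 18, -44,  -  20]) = [  -  98, - 90, - 79, - 59 , - 44, - 36, - 20, - 18 , - 16,-12,- 6, - 15/7,47/19,39/10, 99/5,53]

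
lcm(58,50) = 1450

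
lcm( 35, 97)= 3395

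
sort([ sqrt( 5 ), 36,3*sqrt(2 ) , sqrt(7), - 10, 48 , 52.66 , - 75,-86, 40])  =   [ - 86,-75, - 10,sqrt(5) , sqrt(7),  3*sqrt( 2 ),36, 40,48, 52.66 ] 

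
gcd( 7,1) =1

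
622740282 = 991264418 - 368524136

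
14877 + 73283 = 88160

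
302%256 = 46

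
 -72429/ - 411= 176+31/137 = 176.23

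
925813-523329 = 402484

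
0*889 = 0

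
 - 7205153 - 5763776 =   -  12968929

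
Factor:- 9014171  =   -9014171^1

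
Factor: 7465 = 5^1*1493^1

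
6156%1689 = 1089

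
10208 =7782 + 2426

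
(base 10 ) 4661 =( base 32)4HL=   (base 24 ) 825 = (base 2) 1001000110101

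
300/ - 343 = - 1 + 43/343 = - 0.87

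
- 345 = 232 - 577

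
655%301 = 53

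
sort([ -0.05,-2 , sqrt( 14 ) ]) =[  -  2, - 0.05,sqrt(14) ]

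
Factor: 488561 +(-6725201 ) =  - 6236640 = - 2^5*3^2*5^1*61^1*71^1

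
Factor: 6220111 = 73^1*139^1 * 613^1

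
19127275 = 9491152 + 9636123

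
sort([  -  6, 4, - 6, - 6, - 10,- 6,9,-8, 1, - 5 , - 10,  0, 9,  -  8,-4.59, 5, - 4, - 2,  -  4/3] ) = [ - 10, - 10,  -  8, - 8, - 6,-6, - 6,  -  6, - 5,-4.59 , - 4,-2, - 4/3,0, 1  ,  4, 5,  9, 9 ]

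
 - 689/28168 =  - 1 +27479/28168 =- 0.02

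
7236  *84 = 607824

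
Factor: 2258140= 2^2*5^1*23^1*4909^1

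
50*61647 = 3082350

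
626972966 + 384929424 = 1011902390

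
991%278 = 157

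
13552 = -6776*( - 2) 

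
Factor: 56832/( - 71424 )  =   -2^1*3^( - 1)* 31^( - 1) * 37^1 = - 74/93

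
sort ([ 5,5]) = [ 5,5]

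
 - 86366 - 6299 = - 92665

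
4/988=1/247=0.00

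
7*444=3108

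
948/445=948/445 = 2.13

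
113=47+66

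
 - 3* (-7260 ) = 21780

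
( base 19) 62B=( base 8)4247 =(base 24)3k7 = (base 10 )2215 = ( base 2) 100010100111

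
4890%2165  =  560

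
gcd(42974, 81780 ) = 2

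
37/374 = 37/374 = 0.10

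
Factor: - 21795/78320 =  -4359/15664= - 2^(-4 )*3^1*11^(-1 )*89^(-1 )*1453^1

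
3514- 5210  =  -1696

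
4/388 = 1/97  =  0.01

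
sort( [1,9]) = [1 , 9 ] 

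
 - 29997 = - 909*33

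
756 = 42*18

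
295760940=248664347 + 47096593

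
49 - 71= - 22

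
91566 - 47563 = 44003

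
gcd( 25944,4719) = 3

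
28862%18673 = 10189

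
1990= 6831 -4841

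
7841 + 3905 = 11746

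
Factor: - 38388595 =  - 5^1*7^1*1096817^1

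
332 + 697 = 1029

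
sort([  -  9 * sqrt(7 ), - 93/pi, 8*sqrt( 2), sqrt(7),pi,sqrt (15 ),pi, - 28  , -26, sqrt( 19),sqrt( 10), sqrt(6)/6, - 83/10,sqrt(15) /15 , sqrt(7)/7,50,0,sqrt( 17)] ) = [ - 93/pi, - 28,-26, - 9*sqrt(7), - 83/10, 0,sqrt(15)/15,sqrt(7 ) /7 , sqrt (6)/6, sqrt (7 ),pi,pi,sqrt(10),  sqrt(15),sqrt (17),sqrt( 19), 8*sqrt(2),50]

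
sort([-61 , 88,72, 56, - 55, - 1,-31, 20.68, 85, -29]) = [-61, - 55, - 31, - 29 , - 1,20.68, 56, 72, 85, 88 ]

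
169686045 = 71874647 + 97811398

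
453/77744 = 453/77744 = 0.01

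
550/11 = 50 = 50.00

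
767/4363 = 767/4363 = 0.18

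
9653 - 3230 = 6423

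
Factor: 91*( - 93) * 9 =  - 3^3*7^1  *  13^1*31^1 = - 76167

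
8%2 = 0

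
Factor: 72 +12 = 2^2*3^1 * 7^1 = 84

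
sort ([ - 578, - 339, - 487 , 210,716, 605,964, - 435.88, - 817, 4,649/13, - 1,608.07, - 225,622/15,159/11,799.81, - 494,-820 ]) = [ - 820, - 817,  -  578, -494, - 487, - 435.88, - 339, - 225, - 1, 4,159/11,622/15,649/13,210,605,608.07,716, 799.81, 964]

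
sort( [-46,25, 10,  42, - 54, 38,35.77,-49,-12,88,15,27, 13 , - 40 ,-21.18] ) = [ - 54, - 49, - 46, - 40, - 21.18, - 12,10,13,15, 25, 27,35.77,38,  42,88] 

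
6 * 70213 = 421278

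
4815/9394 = 4815/9394  =  0.51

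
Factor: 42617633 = 42617633^1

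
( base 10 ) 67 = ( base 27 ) 2D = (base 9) 74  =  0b1000011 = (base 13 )52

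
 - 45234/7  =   - 6462 = - 6462.00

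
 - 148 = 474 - 622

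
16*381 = 6096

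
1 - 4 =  -3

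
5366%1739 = 149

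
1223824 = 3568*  343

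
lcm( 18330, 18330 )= 18330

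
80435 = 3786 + 76649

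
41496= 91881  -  50385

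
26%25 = 1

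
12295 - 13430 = - 1135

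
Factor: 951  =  3^1  *317^1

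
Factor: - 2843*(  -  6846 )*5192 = 2^4*3^1*7^1*11^1*59^1 * 163^1*2843^1=101052820176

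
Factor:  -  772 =-2^2*193^1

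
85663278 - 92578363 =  - 6915085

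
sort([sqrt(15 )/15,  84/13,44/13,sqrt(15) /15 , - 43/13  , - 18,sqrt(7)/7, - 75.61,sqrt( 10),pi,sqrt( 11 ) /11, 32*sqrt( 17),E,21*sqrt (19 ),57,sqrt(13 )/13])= [  -  75.61, - 18, - 43/13,sqrt( 15)/15,sqrt(15)/15, sqrt( 13)/13, sqrt(11)/11,sqrt(7) /7,  E, pi,sqrt( 10), 44/13,  84/13, 57,  21*sqrt( 19),32 * sqrt( 17 )]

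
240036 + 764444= 1004480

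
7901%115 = 81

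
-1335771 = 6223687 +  - 7559458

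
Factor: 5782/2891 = 2=2^1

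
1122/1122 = 1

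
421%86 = 77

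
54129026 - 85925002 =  - 31795976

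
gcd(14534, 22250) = 2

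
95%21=11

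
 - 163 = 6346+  - 6509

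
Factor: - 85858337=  - 85858337^1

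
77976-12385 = 65591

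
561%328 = 233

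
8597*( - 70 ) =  - 601790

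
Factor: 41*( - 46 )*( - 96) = 181056 = 2^6*3^1*23^1 *41^1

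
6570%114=72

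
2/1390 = 1/695 = 0.00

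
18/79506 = 1/4417 = 0.00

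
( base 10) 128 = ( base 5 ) 1003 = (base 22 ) 5i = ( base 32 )40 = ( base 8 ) 200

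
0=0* 2281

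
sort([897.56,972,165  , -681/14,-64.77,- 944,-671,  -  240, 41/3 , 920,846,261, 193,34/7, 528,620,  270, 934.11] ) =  [-944, - 671,-240, - 64.77, -681/14,34/7 , 41/3, 165,193,  261,270 , 528,  620, 846,897.56,920,934.11, 972] 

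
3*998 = 2994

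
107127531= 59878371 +47249160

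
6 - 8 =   -  2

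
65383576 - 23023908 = 42359668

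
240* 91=21840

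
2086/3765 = 2086/3765 = 0.55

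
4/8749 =4/8749 = 0.00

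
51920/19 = 51920/19 = 2732.63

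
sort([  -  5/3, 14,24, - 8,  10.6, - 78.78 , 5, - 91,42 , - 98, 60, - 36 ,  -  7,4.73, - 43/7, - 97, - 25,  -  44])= [ - 98, - 97, - 91, - 78.78, - 44, - 36,-25, - 8, - 7,  -  43/7, - 5/3, 4.73, 5 , 10.6, 14,  24, 42,  60]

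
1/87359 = 1/87359 = 0.00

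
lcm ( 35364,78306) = 1096284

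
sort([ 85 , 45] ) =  [ 45,85] 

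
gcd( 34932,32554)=82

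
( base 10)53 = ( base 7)104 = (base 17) 32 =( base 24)25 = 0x35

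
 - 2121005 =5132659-7253664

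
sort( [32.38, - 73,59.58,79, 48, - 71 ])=[ -73, - 71,32.38, 48,59.58 , 79] 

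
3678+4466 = 8144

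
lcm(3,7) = 21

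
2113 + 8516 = 10629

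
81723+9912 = 91635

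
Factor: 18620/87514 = 10/47 = 2^1*5^1*47^( - 1 )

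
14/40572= 1/2898  =  0.00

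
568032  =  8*71004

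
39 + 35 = 74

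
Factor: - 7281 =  - 3^2* 809^1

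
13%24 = 13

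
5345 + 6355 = 11700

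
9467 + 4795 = 14262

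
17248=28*616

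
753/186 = 4  +  3/62= 4.05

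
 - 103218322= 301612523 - 404830845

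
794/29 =794/29 = 27.38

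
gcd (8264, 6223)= 1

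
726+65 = 791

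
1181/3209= 1181/3209 = 0.37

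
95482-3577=91905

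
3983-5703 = - 1720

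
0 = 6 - 6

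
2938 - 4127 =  - 1189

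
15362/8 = 7681/4 = 1920.25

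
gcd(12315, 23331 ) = 3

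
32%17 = 15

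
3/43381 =3/43381  =  0.00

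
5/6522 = 5/6522 = 0.00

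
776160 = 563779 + 212381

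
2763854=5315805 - 2551951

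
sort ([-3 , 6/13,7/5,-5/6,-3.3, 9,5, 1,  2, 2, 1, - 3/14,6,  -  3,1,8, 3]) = [-3.3,-3, - 3, - 5/6, - 3/14,6/13,1,1, 1,7/5,2,2, 3,5, 6,8,  9]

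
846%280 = 6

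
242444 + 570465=812909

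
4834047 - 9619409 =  - 4785362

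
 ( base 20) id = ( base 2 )101110101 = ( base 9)454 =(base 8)565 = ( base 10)373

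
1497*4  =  5988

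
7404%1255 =1129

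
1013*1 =1013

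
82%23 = 13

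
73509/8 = 9188 + 5/8 = 9188.62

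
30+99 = 129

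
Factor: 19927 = 19927^1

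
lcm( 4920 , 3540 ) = 290280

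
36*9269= 333684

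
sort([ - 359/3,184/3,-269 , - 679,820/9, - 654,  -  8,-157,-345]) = [ - 679, - 654, - 345, - 269, - 157, - 359/3, - 8, 184/3, 820/9]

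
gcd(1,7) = 1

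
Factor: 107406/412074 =153/587 = 3^2*17^1*587^( - 1 ) 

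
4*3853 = 15412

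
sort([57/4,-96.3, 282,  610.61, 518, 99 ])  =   [ - 96.3, 57/4, 99, 282, 518, 610.61] 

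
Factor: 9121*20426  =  186305546 = 2^1*7^2*1303^1*1459^1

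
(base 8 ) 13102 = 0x1642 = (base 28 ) 77e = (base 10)5698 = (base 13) 2794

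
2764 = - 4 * ( - 691)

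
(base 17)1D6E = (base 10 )8786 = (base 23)ge0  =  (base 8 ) 21122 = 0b10001001010010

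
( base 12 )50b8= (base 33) 822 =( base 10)8780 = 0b10001001001100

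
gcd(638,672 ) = 2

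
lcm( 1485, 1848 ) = 83160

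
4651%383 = 55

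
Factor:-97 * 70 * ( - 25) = 169750 = 2^1*5^3 * 7^1*97^1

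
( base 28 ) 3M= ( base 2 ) 1101010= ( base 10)106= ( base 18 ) 5g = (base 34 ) 34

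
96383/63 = 1529 + 8/9= 1529.89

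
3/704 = 3/704 = 0.00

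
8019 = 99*81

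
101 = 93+8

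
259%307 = 259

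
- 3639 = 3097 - 6736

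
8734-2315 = 6419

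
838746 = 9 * 93194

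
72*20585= 1482120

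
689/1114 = 689/1114 =0.62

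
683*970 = 662510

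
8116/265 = 8116/265 = 30.63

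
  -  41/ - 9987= 41/9987 = 0.00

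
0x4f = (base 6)211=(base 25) 34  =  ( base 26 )31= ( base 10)79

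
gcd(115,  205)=5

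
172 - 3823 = -3651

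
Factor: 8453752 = 2^3*1056719^1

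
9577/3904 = 2 + 29/64 = 2.45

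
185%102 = 83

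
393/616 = 393/616 = 0.64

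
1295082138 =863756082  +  431326056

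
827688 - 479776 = 347912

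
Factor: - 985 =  - 5^1*197^1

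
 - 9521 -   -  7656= - 1865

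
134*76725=10281150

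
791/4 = 197+ 3/4 = 197.75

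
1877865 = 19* 98835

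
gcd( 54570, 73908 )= 6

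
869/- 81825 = -869/81825 = -0.01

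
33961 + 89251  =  123212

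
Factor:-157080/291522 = - 340/631= - 2^2*5^1*17^1*631^(-1)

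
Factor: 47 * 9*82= 34686 = 2^1*3^2*41^1* 47^1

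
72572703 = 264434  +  72308269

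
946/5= 946/5 = 189.20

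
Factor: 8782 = 2^1 * 4391^1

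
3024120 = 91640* 33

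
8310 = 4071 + 4239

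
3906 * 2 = 7812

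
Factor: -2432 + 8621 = 6189 = 3^1*2063^1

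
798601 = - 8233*( - 97 ) 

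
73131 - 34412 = 38719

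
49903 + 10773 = 60676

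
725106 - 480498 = 244608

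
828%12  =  0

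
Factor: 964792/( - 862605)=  - 2^3*3^ ( - 2)*5^( - 1 ) * 29^ (-1 )*83^1*661^( - 1)*1453^1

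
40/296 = 5/37 = 0.14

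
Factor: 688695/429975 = 3^( - 2 )*5^( - 1 )*13^(  -  1 )*937^1  =  937/585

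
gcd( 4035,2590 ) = 5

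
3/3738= 1/1246  =  0.00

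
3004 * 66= 198264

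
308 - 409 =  - 101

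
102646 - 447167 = -344521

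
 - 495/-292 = 495/292 = 1.70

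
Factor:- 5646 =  - 2^1*3^1*941^1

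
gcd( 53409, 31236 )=57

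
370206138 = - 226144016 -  - 596350154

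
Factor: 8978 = 2^1*67^2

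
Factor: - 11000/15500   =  -2^1*11^1*31^ (-1) = -22/31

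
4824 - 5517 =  - 693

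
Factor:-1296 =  -2^4*3^4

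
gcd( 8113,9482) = 1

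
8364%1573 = 499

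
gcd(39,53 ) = 1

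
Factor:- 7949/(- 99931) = 13^ ( - 1 ) * 7687^(-1)*7949^1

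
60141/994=60 + 501/994 = 60.50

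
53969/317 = 170 + 79/317  =  170.25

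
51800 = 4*12950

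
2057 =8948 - 6891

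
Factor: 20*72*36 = 51840  =  2^7*3^4*5^1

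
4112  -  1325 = 2787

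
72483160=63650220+8832940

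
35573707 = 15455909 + 20117798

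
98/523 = 98/523=0.19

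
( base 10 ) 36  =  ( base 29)17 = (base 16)24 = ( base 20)1g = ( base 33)13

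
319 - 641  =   - 322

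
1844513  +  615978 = 2460491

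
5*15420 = 77100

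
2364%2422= 2364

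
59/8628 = 59/8628 =0.01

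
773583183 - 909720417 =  - 136137234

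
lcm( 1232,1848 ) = 3696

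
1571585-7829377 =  -6257792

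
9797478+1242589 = 11040067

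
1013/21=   48 + 5/21 = 48.24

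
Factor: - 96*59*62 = - 351168 = -2^6*3^1*31^1*59^1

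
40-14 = 26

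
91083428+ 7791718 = 98875146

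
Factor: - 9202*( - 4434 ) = 2^2*3^1*43^1 * 107^1*739^1 = 40801668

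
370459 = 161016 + 209443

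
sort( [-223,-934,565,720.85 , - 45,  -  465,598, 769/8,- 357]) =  [ - 934,-465,  -  357,-223,-45, 769/8,565, 598,720.85]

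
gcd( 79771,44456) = 1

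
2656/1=2656 = 2656.00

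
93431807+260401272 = 353833079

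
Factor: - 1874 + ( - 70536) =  - 72410 = - 2^1 * 5^1 *13^1 *557^1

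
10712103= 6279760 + 4432343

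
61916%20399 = 719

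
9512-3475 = 6037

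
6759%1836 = 1251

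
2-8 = -6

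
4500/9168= 375/764=0.49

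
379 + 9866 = 10245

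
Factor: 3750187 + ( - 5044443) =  - 2^4*23^1*3517^1  =  -1294256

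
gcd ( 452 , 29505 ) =1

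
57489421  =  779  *73799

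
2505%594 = 129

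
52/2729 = 52/2729= 0.02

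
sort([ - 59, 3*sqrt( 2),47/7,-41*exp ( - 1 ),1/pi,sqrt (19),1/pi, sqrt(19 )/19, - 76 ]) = [ - 76, - 59 ,  -  41*exp(-1 ),sqrt( 19 )/19,1/pi, 1/pi, 3*sqrt( 2),sqrt (19 ),47/7 ]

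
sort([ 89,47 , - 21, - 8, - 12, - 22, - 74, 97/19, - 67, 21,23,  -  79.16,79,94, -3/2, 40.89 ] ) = [ - 79.16 ,  -  74, - 67,-22,  -  21, - 12, - 8,-3/2, 97/19, 21, 23, 40.89, 47, 79, 89, 94] 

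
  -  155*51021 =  -7908255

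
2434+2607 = 5041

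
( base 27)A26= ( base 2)1110010110110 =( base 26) AMI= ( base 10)7350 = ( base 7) 30300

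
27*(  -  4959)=-133893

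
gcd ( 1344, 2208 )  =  96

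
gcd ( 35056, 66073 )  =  7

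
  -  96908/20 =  - 4846 + 3/5 = -4845.40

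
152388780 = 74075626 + 78313154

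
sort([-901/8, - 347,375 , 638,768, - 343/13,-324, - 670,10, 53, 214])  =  [ - 670,  -  347, -324, - 901/8, - 343/13,10,  53, 214 , 375, 638, 768]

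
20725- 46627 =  - 25902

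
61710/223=61710/223  =  276.73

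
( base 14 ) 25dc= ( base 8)15006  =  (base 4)1220012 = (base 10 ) 6662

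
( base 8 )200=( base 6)332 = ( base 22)5I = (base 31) 44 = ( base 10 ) 128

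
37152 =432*86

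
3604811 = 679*5309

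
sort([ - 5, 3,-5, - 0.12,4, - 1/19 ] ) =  [- 5 ,-5, - 0.12 , - 1/19, 3, 4]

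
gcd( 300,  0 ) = 300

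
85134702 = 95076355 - 9941653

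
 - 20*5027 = - 100540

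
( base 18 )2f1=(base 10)919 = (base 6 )4131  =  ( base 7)2452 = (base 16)397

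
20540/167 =122+166/167 =122.99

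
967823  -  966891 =932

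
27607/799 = 34+441/799= 34.55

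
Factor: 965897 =47^1*20551^1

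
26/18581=26/18581= 0.00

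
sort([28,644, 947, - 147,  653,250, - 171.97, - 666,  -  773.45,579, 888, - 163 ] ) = [ - 773.45, - 666 , - 171.97, - 163, - 147,  28, 250, 579, 644, 653,888,947]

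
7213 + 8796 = 16009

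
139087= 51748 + 87339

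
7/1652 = 1/236 = 0.00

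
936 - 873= 63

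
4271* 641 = 2737711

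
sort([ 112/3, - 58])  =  [ - 58, 112/3 ] 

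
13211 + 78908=92119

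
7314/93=78 +20/31 = 78.65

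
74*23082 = 1708068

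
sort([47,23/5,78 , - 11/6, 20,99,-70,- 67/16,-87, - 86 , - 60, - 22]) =[ - 87, - 86, - 70, - 60, -22,-67/16, - 11/6,23/5,20, 47, 78,99]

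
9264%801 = 453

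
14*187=2618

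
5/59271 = 5/59271 = 0.00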